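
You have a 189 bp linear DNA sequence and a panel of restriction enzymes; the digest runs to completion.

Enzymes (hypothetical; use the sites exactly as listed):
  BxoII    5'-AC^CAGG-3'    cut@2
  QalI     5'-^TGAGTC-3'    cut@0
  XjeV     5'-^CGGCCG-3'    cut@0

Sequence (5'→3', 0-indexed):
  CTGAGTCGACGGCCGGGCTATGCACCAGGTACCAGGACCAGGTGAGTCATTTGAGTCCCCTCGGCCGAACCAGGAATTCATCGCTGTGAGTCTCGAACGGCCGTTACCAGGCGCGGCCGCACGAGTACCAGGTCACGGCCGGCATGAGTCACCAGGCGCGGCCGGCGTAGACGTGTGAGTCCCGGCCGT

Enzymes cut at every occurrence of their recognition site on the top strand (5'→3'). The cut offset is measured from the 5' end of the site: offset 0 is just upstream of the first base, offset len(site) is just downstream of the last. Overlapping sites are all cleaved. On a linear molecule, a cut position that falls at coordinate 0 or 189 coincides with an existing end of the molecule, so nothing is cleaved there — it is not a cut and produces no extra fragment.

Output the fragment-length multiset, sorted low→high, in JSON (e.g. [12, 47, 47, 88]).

Site scan:
  BxoII ACCAGG/2: at [23, 30, 36, 68, 105, 126, 150] ⇒ [25, 32, 38, 70, 107, 128, 152]
  QalI TGAGTC/0: at [1, 42, 51, 86, 144, 175] ⇒ [1, 42, 51, 86, 144, 175]
  XjeV CGGCCG/0: at [9, 61, 97, 113, 135, 158, 182] ⇒ [9, 61, 97, 113, 135, 158, 182]

All cut coordinates (distinct, sorted): [1, 9, 25, 32, 38, 42, 51, 61, 70, 86, 97, 107, 113, 128, 135, 144, 152, 158, 175, 182]

Fragment lengths:
  [0,1): 1 bp
  [1,9): 8 bp
  [9,25): 16 bp
  [25,32): 7 bp
  [32,38): 6 bp
  [38,42): 4 bp
  [42,51): 9 bp
  [51,61): 10 bp
  [61,70): 9 bp
  [70,86): 16 bp
  [86,97): 11 bp
  [97,107): 10 bp
  [107,113): 6 bp
  [113,128): 15 bp
  [128,135): 7 bp
  [135,144): 9 bp
  [144,152): 8 bp
  [152,158): 6 bp
  [158,175): 17 bp
  [175,182): 7 bp
  [182,189): 7 bp

[1,4,6,6,6,7,7,7,7,8,8,9,9,9,10,10,11,15,16,16,17]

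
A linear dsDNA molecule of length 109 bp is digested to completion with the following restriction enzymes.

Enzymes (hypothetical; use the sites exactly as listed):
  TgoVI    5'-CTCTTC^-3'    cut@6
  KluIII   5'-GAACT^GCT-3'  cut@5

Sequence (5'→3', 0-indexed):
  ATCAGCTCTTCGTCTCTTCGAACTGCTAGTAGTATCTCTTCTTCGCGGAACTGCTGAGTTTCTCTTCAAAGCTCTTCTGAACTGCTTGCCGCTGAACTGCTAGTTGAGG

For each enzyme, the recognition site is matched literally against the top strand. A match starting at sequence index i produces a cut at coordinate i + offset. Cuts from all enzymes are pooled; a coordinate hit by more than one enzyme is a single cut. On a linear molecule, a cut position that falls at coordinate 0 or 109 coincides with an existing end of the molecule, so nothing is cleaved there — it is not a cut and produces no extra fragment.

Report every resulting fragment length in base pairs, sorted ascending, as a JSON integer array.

Scan for sites:
  TgoVI CTCTTC/6: at [5, 13, 35, 61, 71] ⇒ [11, 19, 41, 67, 77]
  KluIII GAACTGCT/5: at [19, 47, 78, 93] ⇒ [24, 52, 83, 98]

Pooled cuts: [11, 19, 24, 41, 52, 67, 77, 83, 98]

Fragment lengths:
  [0,11): 11 bp
  [11,19): 8 bp
  [19,24): 5 bp
  [24,41): 17 bp
  [41,52): 11 bp
  [52,67): 15 bp
  [67,77): 10 bp
  [77,83): 6 bp
  [83,98): 15 bp
  [98,109): 11 bp

[5,6,8,10,11,11,11,15,15,17]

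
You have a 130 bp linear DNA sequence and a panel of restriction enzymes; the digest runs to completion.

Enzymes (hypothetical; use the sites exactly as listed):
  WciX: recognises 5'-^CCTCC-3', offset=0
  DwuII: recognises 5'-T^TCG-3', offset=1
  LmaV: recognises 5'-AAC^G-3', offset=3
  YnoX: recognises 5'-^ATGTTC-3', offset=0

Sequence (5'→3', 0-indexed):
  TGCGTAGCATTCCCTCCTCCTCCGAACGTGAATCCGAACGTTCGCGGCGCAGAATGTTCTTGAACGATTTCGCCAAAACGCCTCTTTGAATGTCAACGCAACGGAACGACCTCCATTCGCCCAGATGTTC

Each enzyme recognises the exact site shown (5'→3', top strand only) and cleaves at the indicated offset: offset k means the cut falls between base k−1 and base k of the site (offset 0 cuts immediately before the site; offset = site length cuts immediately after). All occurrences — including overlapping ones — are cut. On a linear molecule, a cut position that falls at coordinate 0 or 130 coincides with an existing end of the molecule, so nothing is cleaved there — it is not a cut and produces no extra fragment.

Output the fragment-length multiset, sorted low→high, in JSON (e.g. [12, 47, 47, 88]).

[2,2,3,3,4,5,5,6,7,8,9,10,12,12,12,12,18]

Per-enzyme occurrences:
  WciX (CCTCC, off=0): starts [12, 15, 18, 109] → cuts [12, 15, 18, 109]
  DwuII (TTCG, off=1): starts [40, 68, 115] → cuts [41, 69, 116]
  LmaV (AACG, off=3): starts [24, 36, 62, 76, 94, 99, 104] → cuts [27, 39, 65, 79, 97, 102, 107]
  YnoX (ATGTTC, off=0): starts [53, 124] → cuts [53, 124]

Pooled cuts: [12, 15, 18, 27, 39, 41, 53, 65, 69, 79, 97, 102, 107, 109, 116, 124]

Fragment lengths:
  [0,12): 12 bp
  [12,15): 3 bp
  [15,18): 3 bp
  [18,27): 9 bp
  [27,39): 12 bp
  [39,41): 2 bp
  [41,53): 12 bp
  [53,65): 12 bp
  [65,69): 4 bp
  [69,79): 10 bp
  [79,97): 18 bp
  [97,102): 5 bp
  [102,107): 5 bp
  [107,109): 2 bp
  [109,116): 7 bp
  [116,124): 8 bp
  [124,130): 6 bp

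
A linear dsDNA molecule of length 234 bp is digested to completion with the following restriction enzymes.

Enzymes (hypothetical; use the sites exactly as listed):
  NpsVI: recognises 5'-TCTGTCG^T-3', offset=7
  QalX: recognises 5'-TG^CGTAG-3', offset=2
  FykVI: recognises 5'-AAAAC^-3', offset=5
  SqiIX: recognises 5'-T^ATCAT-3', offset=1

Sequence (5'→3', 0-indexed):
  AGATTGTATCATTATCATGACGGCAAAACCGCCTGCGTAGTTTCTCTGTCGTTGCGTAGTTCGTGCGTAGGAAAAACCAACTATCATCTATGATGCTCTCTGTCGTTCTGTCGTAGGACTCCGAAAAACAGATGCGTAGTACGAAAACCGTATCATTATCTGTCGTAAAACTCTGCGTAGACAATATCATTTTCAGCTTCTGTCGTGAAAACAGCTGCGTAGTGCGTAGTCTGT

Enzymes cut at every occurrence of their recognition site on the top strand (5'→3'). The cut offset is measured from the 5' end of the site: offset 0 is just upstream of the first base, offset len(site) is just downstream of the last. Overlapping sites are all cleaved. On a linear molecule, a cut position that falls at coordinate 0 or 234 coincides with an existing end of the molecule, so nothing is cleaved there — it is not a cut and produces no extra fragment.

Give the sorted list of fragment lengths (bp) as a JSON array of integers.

Per-enzyme occurrences:
  NpsVI (TCTGTCGT, off=7): starts [44, 98, 106, 158, 198] → cuts [51, 105, 113, 165, 205]
  QalX (TGCGTAG, off=2): starts [33, 52, 63, 132, 173, 215, 222] → cuts [35, 54, 65, 134, 175, 217, 224]
  FykVI (AAAAC, off=5): starts [24, 72, 124, 143, 166, 207] → cuts [29, 77, 129, 148, 171, 212]
  SqiIX (TATCAT, off=1): starts [6, 12, 81, 150, 184] → cuts [7, 13, 82, 151, 185]

Pooled cuts: [7, 13, 29, 35, 51, 54, 65, 77, 82, 105, 113, 129, 134, 148, 151, 165, 171, 175, 185, 205, 212, 217, 224]

Fragment lengths:
  [0,7): 7 bp
  [7,13): 6 bp
  [13,29): 16 bp
  [29,35): 6 bp
  [35,51): 16 bp
  [51,54): 3 bp
  [54,65): 11 bp
  [65,77): 12 bp
  [77,82): 5 bp
  [82,105): 23 bp
  [105,113): 8 bp
  [113,129): 16 bp
  [129,134): 5 bp
  [134,148): 14 bp
  [148,151): 3 bp
  [151,165): 14 bp
  [165,171): 6 bp
  [171,175): 4 bp
  [175,185): 10 bp
  [185,205): 20 bp
  [205,212): 7 bp
  [212,217): 5 bp
  [217,224): 7 bp
  [224,234): 10 bp

[3,3,4,5,5,5,6,6,6,7,7,7,8,10,10,11,12,14,14,16,16,16,20,23]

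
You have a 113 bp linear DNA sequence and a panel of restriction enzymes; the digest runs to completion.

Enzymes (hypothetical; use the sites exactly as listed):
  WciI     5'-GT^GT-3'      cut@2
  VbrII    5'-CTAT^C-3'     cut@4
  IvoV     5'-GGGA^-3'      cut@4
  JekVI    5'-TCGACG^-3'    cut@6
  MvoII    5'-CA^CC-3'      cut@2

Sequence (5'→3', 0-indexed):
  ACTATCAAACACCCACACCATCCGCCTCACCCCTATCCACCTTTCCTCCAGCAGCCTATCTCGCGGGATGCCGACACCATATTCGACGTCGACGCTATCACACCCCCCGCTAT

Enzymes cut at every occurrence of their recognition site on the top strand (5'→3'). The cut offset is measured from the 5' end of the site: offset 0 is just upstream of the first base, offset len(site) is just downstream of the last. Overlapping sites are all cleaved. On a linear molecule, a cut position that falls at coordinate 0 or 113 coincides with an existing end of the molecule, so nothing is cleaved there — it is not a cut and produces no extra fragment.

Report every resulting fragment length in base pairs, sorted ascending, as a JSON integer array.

Per-enzyme occurrences:
  WciI (GTGT, off=2): no sites
  VbrII CTATC/4: at [1, 32, 55, 94] ⇒ [5, 36, 59, 98]
  IvoV GGGA/4: at [64] ⇒ [68]
  JekVI TCGACG/6: at [82, 88] ⇒ [88, 94]
  MvoII CACC/2: at [9, 15, 27, 37, 74, 100] ⇒ [11, 17, 29, 39, 76, 102]

Pooled cuts: [5, 11, 17, 29, 36, 39, 59, 68, 76, 88, 94, 98, 102]

Fragments:
  [0,5): 5 bp
  [5,11): 6 bp
  [11,17): 6 bp
  [17,29): 12 bp
  [29,36): 7 bp
  [36,39): 3 bp
  [39,59): 20 bp
  [59,68): 9 bp
  [68,76): 8 bp
  [76,88): 12 bp
  [88,94): 6 bp
  [94,98): 4 bp
  [98,102): 4 bp
  [102,113): 11 bp

[3,4,4,5,6,6,6,7,8,9,11,12,12,20]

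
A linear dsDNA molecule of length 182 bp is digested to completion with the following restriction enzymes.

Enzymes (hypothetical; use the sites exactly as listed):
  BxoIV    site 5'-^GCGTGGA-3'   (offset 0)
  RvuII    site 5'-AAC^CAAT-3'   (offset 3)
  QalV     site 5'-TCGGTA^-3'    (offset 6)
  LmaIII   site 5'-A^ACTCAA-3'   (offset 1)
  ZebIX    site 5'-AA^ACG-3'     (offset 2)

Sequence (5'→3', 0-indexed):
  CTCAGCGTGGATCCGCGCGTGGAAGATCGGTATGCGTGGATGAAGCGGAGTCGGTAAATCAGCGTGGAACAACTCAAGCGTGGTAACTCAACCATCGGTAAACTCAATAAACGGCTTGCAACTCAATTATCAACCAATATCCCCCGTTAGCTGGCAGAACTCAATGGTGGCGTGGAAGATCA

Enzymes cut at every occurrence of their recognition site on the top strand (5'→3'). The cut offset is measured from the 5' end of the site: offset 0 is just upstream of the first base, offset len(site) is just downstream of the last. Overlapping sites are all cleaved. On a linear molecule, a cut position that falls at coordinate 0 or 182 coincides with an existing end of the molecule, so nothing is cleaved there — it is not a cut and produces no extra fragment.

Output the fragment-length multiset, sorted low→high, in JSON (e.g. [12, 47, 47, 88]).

Scan for sites:
  BxoIV (GCGTGGA, off=0): starts [4, 16, 33, 61, 169] → cuts [4, 16, 33, 61, 169]
  RvuII (AACCAAT, off=3): starts [131] → cuts [134]
  QalV (TCGGTA, off=6): starts [26, 50, 94] → cuts [32, 56, 100]
  LmaIII (AACTCAA, off=1): starts [70, 84, 100, 119, 157] → cuts [71, 85, 101, 120, 158]
  ZebIX (AAACG, off=2): starts [108] → cuts [110]

Pooled cuts: [4, 16, 32, 33, 56, 61, 71, 85, 100, 101, 110, 120, 134, 158, 169]

Fragment lengths:
  [0,4): 4 bp
  [4,16): 12 bp
  [16,32): 16 bp
  [32,33): 1 bp
  [33,56): 23 bp
  [56,61): 5 bp
  [61,71): 10 bp
  [71,85): 14 bp
  [85,100): 15 bp
  [100,101): 1 bp
  [101,110): 9 bp
  [110,120): 10 bp
  [120,134): 14 bp
  [134,158): 24 bp
  [158,169): 11 bp
  [169,182): 13 bp

[1,1,4,5,9,10,10,11,12,13,14,14,15,16,23,24]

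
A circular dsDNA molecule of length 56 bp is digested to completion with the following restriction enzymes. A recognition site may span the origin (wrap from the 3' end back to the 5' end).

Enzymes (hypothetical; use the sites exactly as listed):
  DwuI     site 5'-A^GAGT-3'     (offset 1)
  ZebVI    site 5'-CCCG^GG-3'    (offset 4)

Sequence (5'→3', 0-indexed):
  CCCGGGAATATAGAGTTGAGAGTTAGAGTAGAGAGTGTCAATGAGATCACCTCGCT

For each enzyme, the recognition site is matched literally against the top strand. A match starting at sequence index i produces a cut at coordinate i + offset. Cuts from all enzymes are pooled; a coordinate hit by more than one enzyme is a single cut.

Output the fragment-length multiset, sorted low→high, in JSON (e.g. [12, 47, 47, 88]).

[6,7,7,8,28]

Site scan:
  DwuI AGAGT/1: at [11, 18, 24, 31] ⇒ [12, 19, 25, 32]
  ZebVI CCCGGG/4: at [0] ⇒ [4]

All cut coordinates (distinct, sorted): [4, 12, 19, 25, 32]

Fragments:
  4→12: 8 bp
  12→19: 7 bp
  19→25: 6 bp
  25→32: 7 bp
  32→4 (wrap): 56-32+4 = 28 bp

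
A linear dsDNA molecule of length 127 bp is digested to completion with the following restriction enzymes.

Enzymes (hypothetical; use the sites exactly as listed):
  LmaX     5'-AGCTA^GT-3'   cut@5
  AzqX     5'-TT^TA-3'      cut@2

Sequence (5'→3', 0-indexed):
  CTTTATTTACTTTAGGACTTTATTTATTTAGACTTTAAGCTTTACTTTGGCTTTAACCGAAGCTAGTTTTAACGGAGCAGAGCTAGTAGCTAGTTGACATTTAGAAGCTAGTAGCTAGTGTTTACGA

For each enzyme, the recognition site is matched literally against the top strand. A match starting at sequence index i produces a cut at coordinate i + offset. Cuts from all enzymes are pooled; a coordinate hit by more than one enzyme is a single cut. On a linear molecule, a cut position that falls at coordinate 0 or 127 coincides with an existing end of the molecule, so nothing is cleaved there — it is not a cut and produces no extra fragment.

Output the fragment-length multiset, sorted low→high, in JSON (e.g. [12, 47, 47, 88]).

Per-enzyme occurrences:
  LmaX AGCTAGT/5: at [60, 80, 87, 105, 112] ⇒ [65, 85, 92, 110, 117]
  AzqX TTTA/2: at [1, 5, 10, 18, 22, 26, 33, 40, 51, 67, 99, 120] ⇒ [3, 7, 12, 20, 24, 28, 35, 42, 53, 69, 101, 122]

All cut coordinates (distinct, sorted): [3, 7, 12, 20, 24, 28, 35, 42, 53, 65, 69, 85, 92, 101, 110, 117, 122]

Fragment lengths:
  [0,3): 3 bp
  [3,7): 4 bp
  [7,12): 5 bp
  [12,20): 8 bp
  [20,24): 4 bp
  [24,28): 4 bp
  [28,35): 7 bp
  [35,42): 7 bp
  [42,53): 11 bp
  [53,65): 12 bp
  [65,69): 4 bp
  [69,85): 16 bp
  [85,92): 7 bp
  [92,101): 9 bp
  [101,110): 9 bp
  [110,117): 7 bp
  [117,122): 5 bp
  [122,127): 5 bp

[3,4,4,4,4,5,5,5,7,7,7,7,8,9,9,11,12,16]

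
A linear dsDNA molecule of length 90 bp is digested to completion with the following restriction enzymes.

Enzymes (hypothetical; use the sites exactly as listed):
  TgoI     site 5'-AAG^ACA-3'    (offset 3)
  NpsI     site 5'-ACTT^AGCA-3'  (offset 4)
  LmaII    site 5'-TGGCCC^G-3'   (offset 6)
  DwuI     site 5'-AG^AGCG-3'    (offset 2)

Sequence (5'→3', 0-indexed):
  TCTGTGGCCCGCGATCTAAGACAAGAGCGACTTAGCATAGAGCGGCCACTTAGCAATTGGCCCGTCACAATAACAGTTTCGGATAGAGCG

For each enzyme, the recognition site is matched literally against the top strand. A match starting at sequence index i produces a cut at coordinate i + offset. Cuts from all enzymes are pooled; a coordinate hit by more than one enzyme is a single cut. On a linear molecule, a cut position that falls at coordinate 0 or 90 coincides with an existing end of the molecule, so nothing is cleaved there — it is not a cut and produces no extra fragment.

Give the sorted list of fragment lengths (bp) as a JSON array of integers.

Scan for sites:
  TgoI (AAGACA, off=3): starts [17] → cuts [20]
  NpsI (ACTTAGCA, off=4): starts [29, 47] → cuts [33, 51]
  LmaII (TGGCCCG, off=6): starts [4, 57] → cuts [10, 63]
  DwuI (AGAGCG, off=2): starts [23, 38, 84] → cuts [25, 40, 86]

Pooled cuts: [10, 20, 25, 33, 40, 51, 63, 86]

Fragments:
  [0,10): 10 bp
  [10,20): 10 bp
  [20,25): 5 bp
  [25,33): 8 bp
  [33,40): 7 bp
  [40,51): 11 bp
  [51,63): 12 bp
  [63,86): 23 bp
  [86,90): 4 bp

[4,5,7,8,10,10,11,12,23]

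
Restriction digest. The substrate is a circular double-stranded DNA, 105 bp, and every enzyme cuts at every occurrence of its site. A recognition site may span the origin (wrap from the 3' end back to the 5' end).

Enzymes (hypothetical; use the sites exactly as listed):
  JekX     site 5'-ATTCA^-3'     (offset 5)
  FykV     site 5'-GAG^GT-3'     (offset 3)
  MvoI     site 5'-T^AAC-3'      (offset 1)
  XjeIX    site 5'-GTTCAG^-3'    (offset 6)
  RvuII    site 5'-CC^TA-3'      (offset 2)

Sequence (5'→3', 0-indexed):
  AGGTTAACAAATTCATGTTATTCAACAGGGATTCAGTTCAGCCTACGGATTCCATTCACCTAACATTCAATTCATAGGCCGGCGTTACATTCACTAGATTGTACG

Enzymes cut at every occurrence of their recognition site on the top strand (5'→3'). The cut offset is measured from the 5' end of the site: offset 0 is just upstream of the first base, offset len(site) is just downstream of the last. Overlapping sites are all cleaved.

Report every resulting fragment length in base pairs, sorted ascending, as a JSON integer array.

[1,2,2,3,5,6,8,9,10,11,14,15,19]

Scan for sites:
  JekX (ATTCA, off=5): starts [10, 19, 30, 53, 64, 69, 88] → cuts [15, 24, 35, 58, 69, 74, 93]
  FykV (GAGGT, off=3): starts [104] → cuts [2]
  MvoI (TAAC, off=1): starts [4, 60] → cuts [5, 61]
  XjeIX (GTTCAG, off=6): starts [35] → cuts [41]
  RvuII (CCTA, off=2): starts [41, 58] → cuts [43, 60]

All cut coordinates (distinct, sorted): [2, 5, 15, 24, 35, 41, 43, 58, 60, 61, 69, 74, 93]

Fragment lengths:
  2→5: 3 bp
  5→15: 10 bp
  15→24: 9 bp
  24→35: 11 bp
  35→41: 6 bp
  41→43: 2 bp
  43→58: 15 bp
  58→60: 2 bp
  60→61: 1 bp
  61→69: 8 bp
  69→74: 5 bp
  74→93: 19 bp
  93→2 (wrap): 105-93+2 = 14 bp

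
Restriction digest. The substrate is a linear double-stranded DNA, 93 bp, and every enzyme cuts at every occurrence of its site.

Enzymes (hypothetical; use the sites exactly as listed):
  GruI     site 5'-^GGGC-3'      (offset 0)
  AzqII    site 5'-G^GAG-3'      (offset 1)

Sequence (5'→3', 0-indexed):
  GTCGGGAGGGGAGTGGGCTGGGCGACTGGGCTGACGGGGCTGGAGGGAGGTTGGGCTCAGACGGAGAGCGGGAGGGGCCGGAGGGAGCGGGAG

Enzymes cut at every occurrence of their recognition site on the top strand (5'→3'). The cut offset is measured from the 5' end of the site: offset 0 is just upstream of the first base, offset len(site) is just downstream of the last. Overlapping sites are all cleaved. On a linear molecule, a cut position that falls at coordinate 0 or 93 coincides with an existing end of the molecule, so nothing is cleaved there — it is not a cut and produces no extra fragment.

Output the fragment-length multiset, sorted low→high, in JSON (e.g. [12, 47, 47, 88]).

Scan for sites:
  GruI (GGGC, off=0): starts [14, 19, 27, 36, 52, 74] → cuts [14, 19, 27, 36, 52, 74]
  AzqII (GGAG, off=1): starts [4, 9, 41, 45, 62, 70, 79, 83, 89] → cuts [5, 10, 42, 46, 63, 71, 80, 84, 90]

Pooled cuts: [5, 10, 14, 19, 27, 36, 42, 46, 52, 63, 71, 74, 80, 84, 90]

Fragments:
  [0,5): 5 bp
  [5,10): 5 bp
  [10,14): 4 bp
  [14,19): 5 bp
  [19,27): 8 bp
  [27,36): 9 bp
  [36,42): 6 bp
  [42,46): 4 bp
  [46,52): 6 bp
  [52,63): 11 bp
  [63,71): 8 bp
  [71,74): 3 bp
  [74,80): 6 bp
  [80,84): 4 bp
  [84,90): 6 bp
  [90,93): 3 bp

[3,3,4,4,4,5,5,5,6,6,6,6,8,8,9,11]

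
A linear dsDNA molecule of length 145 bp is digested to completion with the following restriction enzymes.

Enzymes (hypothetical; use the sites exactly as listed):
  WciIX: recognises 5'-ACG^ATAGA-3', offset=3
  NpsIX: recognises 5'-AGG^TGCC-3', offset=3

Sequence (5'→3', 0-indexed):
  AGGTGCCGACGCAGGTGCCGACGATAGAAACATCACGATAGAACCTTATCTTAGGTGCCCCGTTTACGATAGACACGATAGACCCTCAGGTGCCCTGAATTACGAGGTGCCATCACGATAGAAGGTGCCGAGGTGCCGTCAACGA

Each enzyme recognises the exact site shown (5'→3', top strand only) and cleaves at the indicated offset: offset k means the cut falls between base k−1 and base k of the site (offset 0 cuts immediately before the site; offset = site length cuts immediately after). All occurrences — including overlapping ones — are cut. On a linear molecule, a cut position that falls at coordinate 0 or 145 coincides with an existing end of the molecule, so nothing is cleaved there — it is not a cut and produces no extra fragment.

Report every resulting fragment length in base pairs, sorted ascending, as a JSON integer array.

Scan for sites:
  WciIX (ACGATAGA, off=3): starts [20, 34, 65, 74, 114] → cuts [23, 37, 68, 77, 117]
  NpsIX (AGGTGCC, off=3): starts [0, 12, 52, 87, 104, 122, 130] → cuts [3, 15, 55, 90, 107, 125, 133]

Pooled cuts: [3, 15, 23, 37, 55, 68, 77, 90, 107, 117, 125, 133]

Fragments:
  [0,3): 3 bp
  [3,15): 12 bp
  [15,23): 8 bp
  [23,37): 14 bp
  [37,55): 18 bp
  [55,68): 13 bp
  [68,77): 9 bp
  [77,90): 13 bp
  [90,107): 17 bp
  [107,117): 10 bp
  [117,125): 8 bp
  [125,133): 8 bp
  [133,145): 12 bp

[3,8,8,8,9,10,12,12,13,13,14,17,18]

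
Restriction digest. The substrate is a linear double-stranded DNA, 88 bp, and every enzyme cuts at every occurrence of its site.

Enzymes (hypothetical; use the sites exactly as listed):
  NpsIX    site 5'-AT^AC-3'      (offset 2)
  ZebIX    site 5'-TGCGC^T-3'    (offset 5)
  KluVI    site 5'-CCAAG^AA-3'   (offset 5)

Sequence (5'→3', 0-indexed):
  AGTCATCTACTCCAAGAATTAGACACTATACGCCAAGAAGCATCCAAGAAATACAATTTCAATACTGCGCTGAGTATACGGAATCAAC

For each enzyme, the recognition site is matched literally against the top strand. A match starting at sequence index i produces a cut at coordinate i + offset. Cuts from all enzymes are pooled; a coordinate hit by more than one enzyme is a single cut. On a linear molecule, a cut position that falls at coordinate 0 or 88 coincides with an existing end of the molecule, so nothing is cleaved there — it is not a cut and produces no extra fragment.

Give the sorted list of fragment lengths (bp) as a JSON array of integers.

[4,7,7,8,11,11,11,13,16]

Per-enzyme occurrences:
  NpsIX (ATAC, off=2): starts [27, 50, 61, 75] → cuts [29, 52, 63, 77]
  ZebIX (TGCGCT, off=5): starts [65] → cuts [70]
  KluVI (CCAAGAA, off=5): starts [11, 32, 43] → cuts [16, 37, 48]

Pooled cuts: [16, 29, 37, 48, 52, 63, 70, 77]

Fragments:
  [0,16): 16 bp
  [16,29): 13 bp
  [29,37): 8 bp
  [37,48): 11 bp
  [48,52): 4 bp
  [52,63): 11 bp
  [63,70): 7 bp
  [70,77): 7 bp
  [77,88): 11 bp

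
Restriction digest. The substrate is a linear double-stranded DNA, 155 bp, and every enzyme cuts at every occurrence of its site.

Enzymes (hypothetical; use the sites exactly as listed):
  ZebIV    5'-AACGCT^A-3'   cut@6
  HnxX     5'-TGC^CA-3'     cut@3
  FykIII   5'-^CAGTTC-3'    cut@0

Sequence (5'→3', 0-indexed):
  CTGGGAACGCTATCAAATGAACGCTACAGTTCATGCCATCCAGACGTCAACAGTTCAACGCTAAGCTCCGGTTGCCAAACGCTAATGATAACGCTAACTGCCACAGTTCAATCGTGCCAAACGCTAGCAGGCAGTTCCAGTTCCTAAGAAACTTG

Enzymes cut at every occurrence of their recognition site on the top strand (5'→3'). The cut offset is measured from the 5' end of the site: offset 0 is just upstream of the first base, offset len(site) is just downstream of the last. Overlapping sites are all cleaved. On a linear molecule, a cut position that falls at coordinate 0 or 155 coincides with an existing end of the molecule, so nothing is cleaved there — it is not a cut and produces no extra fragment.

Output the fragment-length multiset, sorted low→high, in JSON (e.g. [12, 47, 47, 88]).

Site scan:
  ZebIV (AACGCTA, off=6): starts [5, 19, 56, 77, 89, 119] → cuts [11, 25, 62, 83, 95, 125]
  HnxX (TGCCA, off=3): starts [33, 72, 98, 114] → cuts [36, 75, 101, 117]
  FykIII (CAGTTC, off=0): starts [26, 50, 103, 131, 137] → cuts [26, 50, 103, 131, 137]

All cut coordinates (distinct, sorted): [11, 25, 26, 36, 50, 62, 75, 83, 95, 101, 103, 117, 125, 131, 137]

Fragments:
  [0,11): 11 bp
  [11,25): 14 bp
  [25,26): 1 bp
  [26,36): 10 bp
  [36,50): 14 bp
  [50,62): 12 bp
  [62,75): 13 bp
  [75,83): 8 bp
  [83,95): 12 bp
  [95,101): 6 bp
  [101,103): 2 bp
  [103,117): 14 bp
  [117,125): 8 bp
  [125,131): 6 bp
  [131,137): 6 bp
  [137,155): 18 bp

[1,2,6,6,6,8,8,10,11,12,12,13,14,14,14,18]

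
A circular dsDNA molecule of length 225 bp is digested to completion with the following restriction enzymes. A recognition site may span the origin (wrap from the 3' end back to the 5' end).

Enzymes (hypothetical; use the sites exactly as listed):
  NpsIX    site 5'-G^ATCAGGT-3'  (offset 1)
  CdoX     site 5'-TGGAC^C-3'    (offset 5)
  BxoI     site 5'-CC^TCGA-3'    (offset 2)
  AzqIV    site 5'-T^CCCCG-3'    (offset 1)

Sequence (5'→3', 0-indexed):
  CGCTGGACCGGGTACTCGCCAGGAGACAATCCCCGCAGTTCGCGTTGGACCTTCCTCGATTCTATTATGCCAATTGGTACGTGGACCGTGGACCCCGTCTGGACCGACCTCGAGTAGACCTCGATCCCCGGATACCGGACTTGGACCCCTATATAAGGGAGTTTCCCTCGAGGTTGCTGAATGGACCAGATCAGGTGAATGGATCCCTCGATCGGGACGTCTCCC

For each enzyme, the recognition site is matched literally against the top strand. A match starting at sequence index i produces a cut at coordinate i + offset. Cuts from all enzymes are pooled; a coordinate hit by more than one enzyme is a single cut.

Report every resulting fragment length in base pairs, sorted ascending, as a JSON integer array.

[3,5,5,5,7,11,11,11,15,18,19,20,21,21,22,31]

Per-enzyme occurrences:
  NpsIX (GATCAGGT, off=1): starts [188] → cuts [189]
  CdoX (TGGACC, off=5): starts [3, 45, 81, 88, 99, 141, 181] → cuts [8, 50, 86, 93, 104, 146, 186]
  BxoI (CCTCGA, off=2): starts [53, 107, 118, 165, 205] → cuts [55, 109, 120, 167, 207]
  AzqIV (TCCCCG, off=1): starts [29, 124, 221] → cuts [30, 125, 222]

All cut coordinates (distinct, sorted): [8, 30, 50, 55, 86, 93, 104, 109, 120, 125, 146, 167, 186, 189, 207, 222]

Fragment lengths:
  8→30: 22 bp
  30→50: 20 bp
  50→55: 5 bp
  55→86: 31 bp
  86→93: 7 bp
  93→104: 11 bp
  104→109: 5 bp
  109→120: 11 bp
  120→125: 5 bp
  125→146: 21 bp
  146→167: 21 bp
  167→186: 19 bp
  186→189: 3 bp
  189→207: 18 bp
  207→222: 15 bp
  222→8 (wrap): 225-222+8 = 11 bp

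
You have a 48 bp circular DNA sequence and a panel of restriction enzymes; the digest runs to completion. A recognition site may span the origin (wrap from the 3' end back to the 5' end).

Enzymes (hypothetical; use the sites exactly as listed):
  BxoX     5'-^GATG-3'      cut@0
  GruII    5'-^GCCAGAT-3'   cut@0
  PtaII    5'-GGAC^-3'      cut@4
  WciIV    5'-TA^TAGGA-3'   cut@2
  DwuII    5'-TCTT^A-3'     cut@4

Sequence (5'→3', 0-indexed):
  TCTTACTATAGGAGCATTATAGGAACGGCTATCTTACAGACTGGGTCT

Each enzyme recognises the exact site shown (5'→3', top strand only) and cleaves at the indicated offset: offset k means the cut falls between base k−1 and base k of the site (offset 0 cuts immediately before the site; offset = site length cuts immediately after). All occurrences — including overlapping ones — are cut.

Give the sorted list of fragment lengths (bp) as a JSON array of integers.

[4,11,16,17]

Scan for sites:
  BxoX (GATG, off=0): no sites
  GruII (GCCAGAT, off=0): no sites
  PtaII (GGAC, off=4): no sites
  WciIV TATAGGA/2: at [6, 17] ⇒ [8, 19]
  DwuII TCTTA/4: at [0, 31] ⇒ [4, 35]

All cut coordinates (distinct, sorted): [4, 8, 19, 35]

Fragment lengths:
  4→8: 4 bp
  8→19: 11 bp
  19→35: 16 bp
  35→4 (wrap): 48-35+4 = 17 bp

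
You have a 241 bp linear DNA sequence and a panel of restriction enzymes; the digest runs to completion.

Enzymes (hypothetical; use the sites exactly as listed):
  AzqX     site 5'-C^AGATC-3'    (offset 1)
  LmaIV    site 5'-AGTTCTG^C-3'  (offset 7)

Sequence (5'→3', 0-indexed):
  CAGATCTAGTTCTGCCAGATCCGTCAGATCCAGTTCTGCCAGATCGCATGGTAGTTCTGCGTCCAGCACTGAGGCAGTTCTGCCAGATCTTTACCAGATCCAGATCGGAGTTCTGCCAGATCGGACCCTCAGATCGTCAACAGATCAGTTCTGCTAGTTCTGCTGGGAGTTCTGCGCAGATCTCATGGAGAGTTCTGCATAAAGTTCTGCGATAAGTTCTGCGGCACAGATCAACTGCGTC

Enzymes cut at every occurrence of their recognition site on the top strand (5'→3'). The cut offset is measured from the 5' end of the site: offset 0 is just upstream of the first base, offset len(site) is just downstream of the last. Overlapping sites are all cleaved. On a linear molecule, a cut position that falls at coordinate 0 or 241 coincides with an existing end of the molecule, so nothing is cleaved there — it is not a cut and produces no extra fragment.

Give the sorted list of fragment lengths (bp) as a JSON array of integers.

Per-enzyme occurrences:
  AzqX CAGATC/1: at [0, 15, 24, 39, 83, 94, 100, 116, 129, 140, 176, 226] ⇒ [1, 16, 25, 40, 84, 95, 101, 117, 130, 141, 177, 227]
  LmaIV AGTTCTGC/7: at [7, 31, 52, 75, 108, 146, 155, 167, 190, 202, 214] ⇒ [14, 38, 59, 82, 115, 153, 162, 174, 197, 209, 221]

Pooled cuts: [1, 14, 16, 25, 38, 40, 59, 82, 84, 95, 101, 115, 117, 130, 141, 153, 162, 174, 177, 197, 209, 221, 227]

Fragments:
  [0,1): 1 bp
  [1,14): 13 bp
  [14,16): 2 bp
  [16,25): 9 bp
  [25,38): 13 bp
  [38,40): 2 bp
  [40,59): 19 bp
  [59,82): 23 bp
  [82,84): 2 bp
  [84,95): 11 bp
  [95,101): 6 bp
  [101,115): 14 bp
  [115,117): 2 bp
  [117,130): 13 bp
  [130,141): 11 bp
  [141,153): 12 bp
  [153,162): 9 bp
  [162,174): 12 bp
  [174,177): 3 bp
  [177,197): 20 bp
  [197,209): 12 bp
  [209,221): 12 bp
  [221,227): 6 bp
  [227,241): 14 bp

[1,2,2,2,2,3,6,6,9,9,11,11,12,12,12,12,13,13,13,14,14,19,20,23]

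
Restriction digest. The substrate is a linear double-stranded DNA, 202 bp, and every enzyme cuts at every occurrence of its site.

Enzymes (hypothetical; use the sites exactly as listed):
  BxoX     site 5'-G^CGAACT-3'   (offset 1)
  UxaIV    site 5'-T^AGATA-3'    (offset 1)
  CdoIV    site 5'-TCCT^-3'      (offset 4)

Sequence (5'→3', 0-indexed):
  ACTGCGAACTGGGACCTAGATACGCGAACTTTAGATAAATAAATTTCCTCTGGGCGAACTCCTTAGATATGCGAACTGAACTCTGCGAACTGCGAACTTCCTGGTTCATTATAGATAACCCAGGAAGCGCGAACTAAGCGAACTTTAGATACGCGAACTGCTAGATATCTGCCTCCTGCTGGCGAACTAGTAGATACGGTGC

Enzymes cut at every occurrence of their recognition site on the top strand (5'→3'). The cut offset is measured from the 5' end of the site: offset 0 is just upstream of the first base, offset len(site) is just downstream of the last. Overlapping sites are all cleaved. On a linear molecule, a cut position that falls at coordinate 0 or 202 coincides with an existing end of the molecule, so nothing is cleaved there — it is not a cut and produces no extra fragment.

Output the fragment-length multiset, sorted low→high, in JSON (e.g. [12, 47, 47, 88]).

[1,4,5,5,7,7,7,7,8,8,9,9,9,9,10,10,11,13,14,15,17,17]

Per-enzyme occurrences:
  BxoX GCGAACT/1: at [3, 23, 53, 70, 84, 91, 128, 137, 152, 181] ⇒ [4, 24, 54, 71, 85, 92, 129, 138, 153, 182]
  UxaIV TAGATA/1: at [16, 31, 63, 111, 145, 161, 190] ⇒ [17, 32, 64, 112, 146, 162, 191]
  CdoIV TCCT/4: at [45, 59, 98, 173] ⇒ [49, 63, 102, 177]

Pooled cuts: [4, 17, 24, 32, 49, 54, 63, 64, 71, 85, 92, 102, 112, 129, 138, 146, 153, 162, 177, 182, 191]

Fragments:
  [0,4): 4 bp
  [4,17): 13 bp
  [17,24): 7 bp
  [24,32): 8 bp
  [32,49): 17 bp
  [49,54): 5 bp
  [54,63): 9 bp
  [63,64): 1 bp
  [64,71): 7 bp
  [71,85): 14 bp
  [85,92): 7 bp
  [92,102): 10 bp
  [102,112): 10 bp
  [112,129): 17 bp
  [129,138): 9 bp
  [138,146): 8 bp
  [146,153): 7 bp
  [153,162): 9 bp
  [162,177): 15 bp
  [177,182): 5 bp
  [182,191): 9 bp
  [191,202): 11 bp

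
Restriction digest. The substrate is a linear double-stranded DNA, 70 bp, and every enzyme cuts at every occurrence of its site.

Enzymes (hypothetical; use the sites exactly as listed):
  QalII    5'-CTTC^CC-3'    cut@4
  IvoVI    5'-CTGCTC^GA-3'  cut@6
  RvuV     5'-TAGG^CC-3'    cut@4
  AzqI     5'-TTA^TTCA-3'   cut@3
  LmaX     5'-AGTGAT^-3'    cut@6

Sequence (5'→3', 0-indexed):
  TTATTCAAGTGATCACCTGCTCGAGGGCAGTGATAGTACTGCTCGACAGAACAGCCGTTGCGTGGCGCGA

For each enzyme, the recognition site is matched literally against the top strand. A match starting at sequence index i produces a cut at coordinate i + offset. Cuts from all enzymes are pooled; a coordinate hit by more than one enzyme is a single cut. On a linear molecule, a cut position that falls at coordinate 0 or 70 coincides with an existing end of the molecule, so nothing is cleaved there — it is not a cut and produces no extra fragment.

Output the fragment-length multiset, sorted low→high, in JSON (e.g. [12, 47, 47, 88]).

[3,9,10,10,12,26]

Per-enzyme occurrences:
  QalII (CTTCCC, off=4): no sites
  IvoVI (CTGCTCGA, off=6): starts [16, 38] → cuts [22, 44]
  RvuV (TAGGCC, off=4): no sites
  AzqI (TTATTCA, off=3): starts [0] → cuts [3]
  LmaX (AGTGAT, off=6): starts [7, 28] → cuts [13, 34]

Pooled cuts: [3, 13, 22, 34, 44]

Fragment lengths:
  [0,3): 3 bp
  [3,13): 10 bp
  [13,22): 9 bp
  [22,34): 12 bp
  [34,44): 10 bp
  [44,70): 26 bp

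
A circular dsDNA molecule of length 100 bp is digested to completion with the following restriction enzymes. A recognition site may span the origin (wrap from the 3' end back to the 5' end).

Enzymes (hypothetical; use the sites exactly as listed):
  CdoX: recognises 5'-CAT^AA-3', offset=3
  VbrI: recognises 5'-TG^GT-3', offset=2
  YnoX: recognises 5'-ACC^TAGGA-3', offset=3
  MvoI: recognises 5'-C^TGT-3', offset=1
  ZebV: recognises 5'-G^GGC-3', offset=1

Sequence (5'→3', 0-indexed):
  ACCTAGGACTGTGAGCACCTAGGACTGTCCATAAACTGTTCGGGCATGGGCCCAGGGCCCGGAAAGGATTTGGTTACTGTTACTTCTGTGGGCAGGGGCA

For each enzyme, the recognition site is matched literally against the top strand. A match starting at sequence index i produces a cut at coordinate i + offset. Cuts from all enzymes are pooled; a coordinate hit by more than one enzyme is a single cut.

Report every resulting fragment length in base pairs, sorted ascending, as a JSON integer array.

Per-enzyme occurrences:
  CdoX (CATAA, off=3): starts [29] → cuts [32]
  VbrI (TGGT, off=2): starts [70] → cuts [72]
  YnoX (ACCTAGGA, off=3): starts [0, 16] → cuts [3, 19]
  MvoI (CTGT, off=1): starts [8, 24, 35, 76, 85] → cuts [9, 25, 36, 77, 86]
  ZebV (GGGC, off=1): starts [41, 47, 54, 89, 95] → cuts [42, 48, 55, 90, 96]

Pooled cuts: [3, 9, 19, 25, 32, 36, 42, 48, 55, 72, 77, 86, 90, 96]

Fragment lengths:
  3→9: 6 bp
  9→19: 10 bp
  19→25: 6 bp
  25→32: 7 bp
  32→36: 4 bp
  36→42: 6 bp
  42→48: 6 bp
  48→55: 7 bp
  55→72: 17 bp
  72→77: 5 bp
  77→86: 9 bp
  86→90: 4 bp
  90→96: 6 bp
  96→3 (wrap): 100-96+3 = 7 bp

[4,4,5,6,6,6,6,6,7,7,7,9,10,17]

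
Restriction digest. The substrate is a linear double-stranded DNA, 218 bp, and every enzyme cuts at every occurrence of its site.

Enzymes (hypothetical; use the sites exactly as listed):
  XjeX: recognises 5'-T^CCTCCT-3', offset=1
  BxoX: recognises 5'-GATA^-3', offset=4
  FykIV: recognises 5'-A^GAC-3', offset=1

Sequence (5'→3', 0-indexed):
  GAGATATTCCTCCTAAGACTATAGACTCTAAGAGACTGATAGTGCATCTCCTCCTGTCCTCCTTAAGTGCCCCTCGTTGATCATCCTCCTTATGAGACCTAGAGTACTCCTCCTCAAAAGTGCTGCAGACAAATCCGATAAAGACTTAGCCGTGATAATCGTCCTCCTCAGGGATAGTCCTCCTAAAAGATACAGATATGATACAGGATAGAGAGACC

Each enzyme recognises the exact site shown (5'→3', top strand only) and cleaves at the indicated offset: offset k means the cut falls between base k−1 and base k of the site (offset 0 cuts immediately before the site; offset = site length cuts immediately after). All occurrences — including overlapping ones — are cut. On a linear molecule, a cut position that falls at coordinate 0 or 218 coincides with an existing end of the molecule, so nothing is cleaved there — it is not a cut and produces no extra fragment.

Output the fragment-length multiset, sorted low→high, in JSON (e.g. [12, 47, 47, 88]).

[2,2,2,4,4,5,5,6,6,7,7,8,8,8,8,10,11,13,13,14,14,15,19,27]

Scan for sites:
  XjeX TCCTCCT/1: at [7, 48, 56, 83, 107, 161, 177] ⇒ [8, 49, 57, 84, 108, 162, 178]
  BxoX GATA/4: at [2, 37, 136, 153, 172, 188, 194, 199, 206] ⇒ [6, 41, 140, 157, 176, 192, 198, 203, 210]
  FykIV AGAC/1: at [15, 22, 32, 94, 126, 141, 213] ⇒ [16, 23, 33, 95, 127, 142, 214]

All cut coordinates (distinct, sorted): [6, 8, 16, 23, 33, 41, 49, 57, 84, 95, 108, 127, 140, 142, 157, 162, 176, 178, 192, 198, 203, 210, 214]

Fragment lengths:
  [0,6): 6 bp
  [6,8): 2 bp
  [8,16): 8 bp
  [16,23): 7 bp
  [23,33): 10 bp
  [33,41): 8 bp
  [41,49): 8 bp
  [49,57): 8 bp
  [57,84): 27 bp
  [84,95): 11 bp
  [95,108): 13 bp
  [108,127): 19 bp
  [127,140): 13 bp
  [140,142): 2 bp
  [142,157): 15 bp
  [157,162): 5 bp
  [162,176): 14 bp
  [176,178): 2 bp
  [178,192): 14 bp
  [192,198): 6 bp
  [198,203): 5 bp
  [203,210): 7 bp
  [210,214): 4 bp
  [214,218): 4 bp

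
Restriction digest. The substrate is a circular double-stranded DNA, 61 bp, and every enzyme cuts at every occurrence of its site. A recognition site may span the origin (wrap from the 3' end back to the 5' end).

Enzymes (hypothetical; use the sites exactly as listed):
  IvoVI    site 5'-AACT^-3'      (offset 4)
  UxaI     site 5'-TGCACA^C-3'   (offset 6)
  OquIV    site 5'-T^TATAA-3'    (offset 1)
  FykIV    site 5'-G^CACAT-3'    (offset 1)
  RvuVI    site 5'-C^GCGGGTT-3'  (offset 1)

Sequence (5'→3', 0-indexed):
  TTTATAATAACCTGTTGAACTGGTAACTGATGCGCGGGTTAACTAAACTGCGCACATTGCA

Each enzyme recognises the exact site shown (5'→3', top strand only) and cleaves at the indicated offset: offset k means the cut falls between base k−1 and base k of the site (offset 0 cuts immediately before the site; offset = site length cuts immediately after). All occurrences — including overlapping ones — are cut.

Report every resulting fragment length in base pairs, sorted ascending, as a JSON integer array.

[3,5,5,7,11,11,19]

Scan for sites:
  IvoVI (AACT, off=4): starts [17, 24, 40, 45] → cuts [21, 28, 44, 49]
  UxaI (TGCACAC, off=6): no sites
  OquIV (TTATAA, off=1): starts [1] → cuts [2]
  FykIV (GCACAT, off=1): starts [51] → cuts [52]
  RvuVI (CGCGGGTT, off=1): starts [32] → cuts [33]

All cut coordinates (distinct, sorted): [2, 21, 28, 33, 44, 49, 52]

Fragments:
  2→21: 19 bp
  21→28: 7 bp
  28→33: 5 bp
  33→44: 11 bp
  44→49: 5 bp
  49→52: 3 bp
  52→2 (wrap): 61-52+2 = 11 bp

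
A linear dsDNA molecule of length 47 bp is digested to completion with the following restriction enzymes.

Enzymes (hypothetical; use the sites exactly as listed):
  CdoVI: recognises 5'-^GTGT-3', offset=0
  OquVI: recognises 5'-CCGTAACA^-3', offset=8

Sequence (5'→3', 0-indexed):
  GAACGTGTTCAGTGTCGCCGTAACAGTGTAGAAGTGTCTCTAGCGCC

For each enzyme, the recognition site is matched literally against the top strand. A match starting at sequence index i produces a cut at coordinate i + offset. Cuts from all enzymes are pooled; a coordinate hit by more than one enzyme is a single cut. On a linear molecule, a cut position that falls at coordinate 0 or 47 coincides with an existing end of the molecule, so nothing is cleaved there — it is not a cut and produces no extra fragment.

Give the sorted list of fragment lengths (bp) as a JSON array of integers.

[4,7,8,14,14]

Scan for sites:
  CdoVI (GTGT, off=0): starts [4, 11, 25, 33] → cuts [4, 11, 25, 33]
  OquVI (CCGTAACA, off=8): starts [17] → cuts [25]

Pooled cuts: [4, 11, 25, 33]

Fragment lengths:
  [0,4): 4 bp
  [4,11): 7 bp
  [11,25): 14 bp
  [25,33): 8 bp
  [33,47): 14 bp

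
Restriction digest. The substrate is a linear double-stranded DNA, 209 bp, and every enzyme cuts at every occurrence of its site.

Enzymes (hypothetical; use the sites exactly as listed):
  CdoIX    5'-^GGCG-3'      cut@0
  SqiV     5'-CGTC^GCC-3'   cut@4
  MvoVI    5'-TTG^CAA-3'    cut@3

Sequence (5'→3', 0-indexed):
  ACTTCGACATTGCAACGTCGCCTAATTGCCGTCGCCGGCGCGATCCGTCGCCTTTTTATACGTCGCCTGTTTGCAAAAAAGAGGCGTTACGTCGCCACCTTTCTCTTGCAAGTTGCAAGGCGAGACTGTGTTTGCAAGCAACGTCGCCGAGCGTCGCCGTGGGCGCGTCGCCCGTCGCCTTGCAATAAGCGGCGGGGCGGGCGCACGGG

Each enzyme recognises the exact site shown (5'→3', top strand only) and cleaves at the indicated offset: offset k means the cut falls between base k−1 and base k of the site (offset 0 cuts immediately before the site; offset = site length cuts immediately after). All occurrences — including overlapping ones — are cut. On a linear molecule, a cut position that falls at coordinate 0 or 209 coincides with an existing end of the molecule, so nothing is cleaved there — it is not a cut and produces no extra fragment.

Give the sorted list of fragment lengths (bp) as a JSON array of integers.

[3,3,4,5,6,6,7,7,7,8,8,9,9,10,10,11,11,12,13,14,15,15,16]

Scan for sites:
  CdoIX (GGCG, off=0): starts [36, 82, 118, 161, 190, 195, 199] → cuts [36, 82, 118, 161, 190, 195, 199]
  SqiV (CGTCGCC, off=4): starts [15, 29, 45, 60, 89, 141, 151, 165, 172] → cuts [19, 33, 49, 64, 93, 145, 155, 169, 176]
  MvoVI (TTGCAA, off=3): starts [9, 70, 105, 112, 131, 179] → cuts [12, 73, 108, 115, 134, 182]

Pooled cuts: [12, 19, 33, 36, 49, 64, 73, 82, 93, 108, 115, 118, 134, 145, 155, 161, 169, 176, 182, 190, 195, 199]

Fragment lengths:
  [0,12): 12 bp
  [12,19): 7 bp
  [19,33): 14 bp
  [33,36): 3 bp
  [36,49): 13 bp
  [49,64): 15 bp
  [64,73): 9 bp
  [73,82): 9 bp
  [82,93): 11 bp
  [93,108): 15 bp
  [108,115): 7 bp
  [115,118): 3 bp
  [118,134): 16 bp
  [134,145): 11 bp
  [145,155): 10 bp
  [155,161): 6 bp
  [161,169): 8 bp
  [169,176): 7 bp
  [176,182): 6 bp
  [182,190): 8 bp
  [190,195): 5 bp
  [195,199): 4 bp
  [199,209): 10 bp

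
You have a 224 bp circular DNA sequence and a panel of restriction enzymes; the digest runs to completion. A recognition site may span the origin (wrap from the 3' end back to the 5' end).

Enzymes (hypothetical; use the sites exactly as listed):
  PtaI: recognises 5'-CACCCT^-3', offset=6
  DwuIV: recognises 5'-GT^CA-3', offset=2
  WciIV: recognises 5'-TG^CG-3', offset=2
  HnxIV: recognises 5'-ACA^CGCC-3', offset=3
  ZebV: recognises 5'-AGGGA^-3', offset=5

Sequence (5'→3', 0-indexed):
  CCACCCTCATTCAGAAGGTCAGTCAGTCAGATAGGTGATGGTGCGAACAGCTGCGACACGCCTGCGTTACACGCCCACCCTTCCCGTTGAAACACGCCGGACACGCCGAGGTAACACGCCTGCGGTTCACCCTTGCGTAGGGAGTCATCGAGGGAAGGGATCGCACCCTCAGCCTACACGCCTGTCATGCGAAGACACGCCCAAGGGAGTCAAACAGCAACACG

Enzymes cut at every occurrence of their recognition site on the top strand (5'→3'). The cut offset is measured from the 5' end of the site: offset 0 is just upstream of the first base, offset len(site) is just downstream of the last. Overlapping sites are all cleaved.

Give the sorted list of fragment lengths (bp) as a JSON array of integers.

Per-enzyme occurrences:
  PtaI (CACCCT, off=6): starts [1, 75, 127, 163] → cuts [7, 81, 133, 169]
  DwuIV (GTCA, off=2): starts [17, 21, 25, 143, 183, 208] → cuts [19, 23, 27, 145, 185, 210]
  WciIV (TGCG, off=2): starts [41, 51, 62, 120, 133, 187] → cuts [43, 53, 64, 122, 135, 189]
  HnxIV (ACACGCC, off=3): starts [55, 68, 91, 100, 113, 175, 194, 219] → cuts [58, 71, 94, 103, 116, 178, 197, 222]
  ZebV (AGGGA, off=5): starts [138, 150, 155, 203] → cuts [143, 155, 160, 208]

Pooled cuts: [7, 19, 23, 27, 43, 53, 58, 64, 71, 81, 94, 103, 116, 122, 133, 135, 143, 145, 155, 160, 169, 178, 185, 189, 197, 208, 210, 222]

Fragment lengths:
  7→19: 12 bp
  19→23: 4 bp
  23→27: 4 bp
  27→43: 16 bp
  43→53: 10 bp
  53→58: 5 bp
  58→64: 6 bp
  64→71: 7 bp
  71→81: 10 bp
  81→94: 13 bp
  94→103: 9 bp
  103→116: 13 bp
  116→122: 6 bp
  122→133: 11 bp
  133→135: 2 bp
  135→143: 8 bp
  143→145: 2 bp
  145→155: 10 bp
  155→160: 5 bp
  160→169: 9 bp
  169→178: 9 bp
  178→185: 7 bp
  185→189: 4 bp
  189→197: 8 bp
  197→208: 11 bp
  208→210: 2 bp
  210→222: 12 bp
  222→7 (wrap): 224-222+7 = 9 bp

[2,2,2,4,4,4,5,5,6,6,7,7,8,8,9,9,9,9,10,10,10,11,11,12,12,13,13,16]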